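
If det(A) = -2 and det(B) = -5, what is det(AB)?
10

Use the multiplicative property of determinants: det(AB) = det(A)*det(B).
det(AB) = (-2)*(-5) = 10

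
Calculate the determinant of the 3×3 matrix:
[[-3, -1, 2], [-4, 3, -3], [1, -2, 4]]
-21

Expansion along first row:
det = -3·det([[3,-3],[-2,4]]) - -1·det([[-4,-3],[1,4]]) + 2·det([[-4,3],[1,-2]])
    = -3·(3·4 - -3·-2) - -1·(-4·4 - -3·1) + 2·(-4·-2 - 3·1)
    = -3·6 - -1·-13 + 2·5
    = -18 + -13 + 10 = -21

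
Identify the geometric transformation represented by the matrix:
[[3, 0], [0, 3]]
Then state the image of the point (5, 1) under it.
uniform scaling by factor 3; image of (5, 1) is (15, 3)

This is a diagonal matrix with equal entries 3, so it scales both axes by the same factor 3.
The matrix [[3, 0], [0, 3]] represents: uniform scaling by factor 3.
Applying it to (5, 1): [3·5 + 0·1, 0·5 + 3·1] = (15, 3).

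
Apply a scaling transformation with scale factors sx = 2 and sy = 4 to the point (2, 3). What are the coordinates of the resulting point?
(4, 12)

Scaling matrix:
[[2, 0], [0, 4]]
Result: (2 × 2, 3 × 4) = (4, 12)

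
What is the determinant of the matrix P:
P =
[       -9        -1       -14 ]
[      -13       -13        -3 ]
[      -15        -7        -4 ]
det(P) = 1184

Expand along row 0 (cofactor expansion): det(P) = a*(e*i - f*h) - b*(d*i - f*g) + c*(d*h - e*g), where the 3×3 is [[a, b, c], [d, e, f], [g, h, i]].
Minor M_00 = (-13)*(-4) - (-3)*(-7) = 52 - 21 = 31.
Minor M_01 = (-13)*(-4) - (-3)*(-15) = 52 - 45 = 7.
Minor M_02 = (-13)*(-7) - (-13)*(-15) = 91 - 195 = -104.
det(P) = (-9)*(31) - (-1)*(7) + (-14)*(-104) = -279 + 7 + 1456 = 1184.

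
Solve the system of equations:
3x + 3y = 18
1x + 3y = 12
x = 3, y = 3

Use elimination (row reduction):
Equation 1: 3x + 3y = 18.
Equation 2: 1x + 3y = 12.
Multiply Eq1 by 1 and Eq2 by 3: 3x + 3y = 18;  3x + 9y = 36.
Subtract: (6)y = 18, so y = 3.
Back-substitute into Eq1: 3x + 3*(3) = 18, so x = 3.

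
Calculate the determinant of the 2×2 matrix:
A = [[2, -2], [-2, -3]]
-10

For A = [[a, b], [c, d]], det(A) = a*d - b*c.
det(A) = (2)*(-3) - (-2)*(-2) = -6 - 4 = -10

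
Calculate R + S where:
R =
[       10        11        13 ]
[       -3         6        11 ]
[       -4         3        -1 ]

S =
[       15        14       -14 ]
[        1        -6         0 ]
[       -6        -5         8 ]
R + S =
[       25        25        -1 ]
[       -2         0        11 ]
[      -10        -2         7 ]

Matrix addition is elementwise: (R+S)[i][j] = R[i][j] + S[i][j].
  (R+S)[0][0] = (10) + (15) = 25
  (R+S)[0][1] = (11) + (14) = 25
  (R+S)[0][2] = (13) + (-14) = -1
  (R+S)[1][0] = (-3) + (1) = -2
  (R+S)[1][1] = (6) + (-6) = 0
  (R+S)[1][2] = (11) + (0) = 11
  (R+S)[2][0] = (-4) + (-6) = -10
  (R+S)[2][1] = (3) + (-5) = -2
  (R+S)[2][2] = (-1) + (8) = 7
R + S =
[       25        25        -1 ]
[       -2         0        11 ]
[      -10        -2         7 ]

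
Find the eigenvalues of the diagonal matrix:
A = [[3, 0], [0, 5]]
λ₁ = 3, λ₂ = 5

The characteristic polynomial of A is det(A - λI) = (3 - λ)(5 - λ) = 0.
The roots are λ = 3 and λ = 5, so the eigenvalues are the diagonal entries.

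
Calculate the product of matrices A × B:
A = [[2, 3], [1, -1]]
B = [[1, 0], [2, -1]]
[[8, -3], [-1, 1]]

Matrix multiplication:
C[0][0] = 2×1 + 3×2 = 8
C[0][1] = 2×0 + 3×-1 = -3
C[1][0] = 1×1 + -1×2 = -1
C[1][1] = 1×0 + -1×-1 = 1
Result: [[8, -3], [-1, 1]]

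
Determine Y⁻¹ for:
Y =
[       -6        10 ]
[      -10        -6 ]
det(Y) = 136
Y⁻¹ =
[    -3/68     -5/68 ]
[     5/68     -3/68 ]

For a 2×2 matrix Y = [[a, b], [c, d]] with det(Y) ≠ 0, Y⁻¹ = (1/det(Y)) * [[d, -b], [-c, a]].
det(Y) = (-6)*(-6) - (10)*(-10) = 36 + 100 = 136.
Y⁻¹ = (1/136) * [[-6, -10], [10, -6]].
Dividing each entry by 136 and reducing:
Y⁻¹ =
[    -3/68     -5/68 ]
[     5/68     -3/68 ]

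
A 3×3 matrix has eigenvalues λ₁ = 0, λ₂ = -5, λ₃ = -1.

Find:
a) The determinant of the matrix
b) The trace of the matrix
det = 0, trace = -6

Two standard eigenvalue identities:
- det(A) equals the product of the eigenvalues (counted with multiplicity).
- trace(A) equals the sum of the eigenvalues.
det(A) = (0)*(-5)*(-1) = 0.
trace(A) = 0 - 5 - 1 = -6.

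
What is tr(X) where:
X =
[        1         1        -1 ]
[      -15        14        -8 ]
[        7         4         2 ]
tr(X) = 1 + 14 + 2 = 17

The trace of a square matrix is the sum of its diagonal entries.
Diagonal entries of X: X[0][0] = 1, X[1][1] = 14, X[2][2] = 2.
tr(X) = 1 + 14 + 2 = 17.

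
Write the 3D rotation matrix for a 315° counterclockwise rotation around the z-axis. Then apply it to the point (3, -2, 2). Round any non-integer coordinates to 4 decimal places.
R = [[√2/2, √2/2, 0], [-√2/2, √2/2, 0], [0, 0, 1]]; R·(3, -2, 2) = (0.7071, -3.5355, 2.0000)

Rotation matrix for 315° around z-axis:
cos(315°) = √2/2, sin(315°) = -√2/2
R = [[√2/2, √2/2, 0], [-√2/2, √2/2, 0], [0, 0, 1]]
Apply to (3, -2, 2): R·[3, -2, 2]ᵀ = (0.7071, -3.5355, 2.0000)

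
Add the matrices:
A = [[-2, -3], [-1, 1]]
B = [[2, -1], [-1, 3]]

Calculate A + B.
[[0, -4], [-2, 4]]

Add corresponding elements:
(-2)+(2)=0
(-3)+(-1)=-4
(-1)+(-1)=-2
(1)+(3)=4
A + B = [[0, -4], [-2, 4]]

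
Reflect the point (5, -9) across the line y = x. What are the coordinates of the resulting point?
(-9, 5)

Reflection across line y = x: (5, -9) → (-9, 5)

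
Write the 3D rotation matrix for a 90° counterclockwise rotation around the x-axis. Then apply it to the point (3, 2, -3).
R = [[1, 0, 0], [0, 0, -1], [0, 1, 0]]; R·(3, 2, -3) = (3, 3, 2)

Rotation matrix for 90° around x-axis:
cos(90°) = 0, sin(90°) = 1
R = [[1, 0, 0], [0, 0, -1], [0, 1, 0]]
Apply to (3, 2, -3): R·[3, 2, -3]ᵀ = (3, 3, 2)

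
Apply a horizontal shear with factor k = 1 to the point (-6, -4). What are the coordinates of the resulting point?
(-10, -4)

Shear matrix for horizontal shear with factor k = 1:
[[1, 1], [0, 1]]
Result: (-6, -4) → (-10, -4)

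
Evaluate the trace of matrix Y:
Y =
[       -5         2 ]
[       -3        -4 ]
tr(Y) = -5 - 4 = -9

The trace of a square matrix is the sum of its diagonal entries.
Diagonal entries of Y: Y[0][0] = -5, Y[1][1] = -4.
tr(Y) = -5 - 4 = -9.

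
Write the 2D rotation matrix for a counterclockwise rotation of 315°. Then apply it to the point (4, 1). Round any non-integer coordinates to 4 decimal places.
R = [[√2/2, √2/2], [-√2/2, √2/2]]; R·(4, 1) = (3.5355, -2.1213)

Rotation matrix formula: R(θ) = [[cos θ, -sin θ], [sin θ, cos θ]]
For θ = 315°:
cos(315°) = √2/2
sin(315°) = -√2/2
R = [[√2/2, √2/2], [-√2/2, √2/2]]
Apply to (4, 1): [√2/2·4 + (√2/2)·1, -√2/2·4 + √2/2·1] = (3.5355, -2.1213)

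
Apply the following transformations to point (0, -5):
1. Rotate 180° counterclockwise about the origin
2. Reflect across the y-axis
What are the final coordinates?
(0, 5)

Step 1: Rotate 180° → (0, 5)
Step 2: Reflect across the y-axis → (0, 5)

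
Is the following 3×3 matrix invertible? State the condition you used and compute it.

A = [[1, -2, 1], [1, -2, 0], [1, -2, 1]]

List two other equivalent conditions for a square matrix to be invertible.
No, not invertible; det(A) = 0 (two rows are equal, so the rows are linearly dependent). Equivalent conditions (failing for this A): rank(A) < 3; Ax = 0 has non-trivial solutions; 0 is an eigenvalue; the columns are linearly dependent.

To check invertibility, compute det(A).
In this matrix, row 0 and the last row are identical, so one row is a scalar multiple of another and the rows are linearly dependent.
A matrix with linearly dependent rows has det = 0 and is not invertible.
Equivalent failed conditions:
- rank(A) < 3.
- Ax = 0 has non-trivial solutions.
- 0 is an eigenvalue.
- The columns are linearly dependent.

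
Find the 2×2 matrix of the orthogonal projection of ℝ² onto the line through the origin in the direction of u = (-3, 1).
[[9/10, -3/10], [-3/10, 1/10]]

The orthogonal projection onto the line spanned by a nonzero vector u = (a, b) has matrix P = (u uᵀ) / (uᵀ u) = (1/(a² + b²)) · [[a², ab], [ab, b²]].
Here u = (-3, 1), so a² + b² = 9 + 1 = 10.
P = (1/10) · [[9, -3], [-3, 1]] = [[9/10, -3/10], [-3/10, 1/10]].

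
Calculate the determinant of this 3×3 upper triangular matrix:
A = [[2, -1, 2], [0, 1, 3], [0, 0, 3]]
6

The determinant of a triangular matrix is the product of its diagonal entries (the off-diagonal entries above the diagonal do not affect it).
det(A) = (2) * (1) * (3) = 6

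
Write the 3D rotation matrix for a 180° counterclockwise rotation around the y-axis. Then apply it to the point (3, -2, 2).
R = [[-1, 0, 0], [0, 1, 0], [0, 0, -1]]; R·(3, -2, 2) = (-3, -2, -2)

Rotation matrix for 180° around y-axis:
cos(180°) = -1, sin(180°) = 0
R = [[-1, 0, 0], [0, 1, 0], [0, 0, -1]]
Apply to (3, -2, 2): R·[3, -2, 2]ᵀ = (-3, -2, -2)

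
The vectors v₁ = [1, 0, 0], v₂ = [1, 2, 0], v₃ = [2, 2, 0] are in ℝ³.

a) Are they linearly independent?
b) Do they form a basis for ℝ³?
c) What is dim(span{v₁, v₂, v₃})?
Not independent, not a basis, dim(span) = 2

Check whether v₃ can be written as a linear combination of v₁ and v₂.
v₃ = (1)·v₁ + (1)·v₂ = [2, 2, 0], so the three vectors are linearly dependent.
Thus they do not form a basis for ℝ³, and dim(span{v₁, v₂, v₃}) = 2 (spanned by v₁ and v₂).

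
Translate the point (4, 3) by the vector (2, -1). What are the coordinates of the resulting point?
(6, 2)

Translation by (2, -1):
x' = 4 + 2 = 6
y' = 3 + -1 = 2
Homogeneous matrix: [[1, 0, 2], [0, 1, -1], [0, 0, 1]]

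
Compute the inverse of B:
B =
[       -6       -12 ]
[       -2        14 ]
det(B) = -108
B⁻¹ =
[    -7/54      -1/9 ]
[    -1/54      1/18 ]

For a 2×2 matrix B = [[a, b], [c, d]] with det(B) ≠ 0, B⁻¹ = (1/det(B)) * [[d, -b], [-c, a]].
det(B) = (-6)*(14) - (-12)*(-2) = -84 - 24 = -108.
B⁻¹ = (1/-108) * [[14, 12], [2, -6]].
Dividing each entry by -108 and reducing:
B⁻¹ =
[    -7/54      -1/9 ]
[    -1/54      1/18 ]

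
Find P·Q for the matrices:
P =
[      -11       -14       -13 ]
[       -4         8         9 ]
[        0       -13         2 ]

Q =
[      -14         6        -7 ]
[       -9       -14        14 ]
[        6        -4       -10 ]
PQ =
[      202       182        11 ]
[       38      -172        50 ]
[      129       174      -202 ]

Matrix multiplication: (PQ)[i][j] = sum over k of P[i][k] * Q[k][j].
  (PQ)[0][0] = (-11)*(-14) + (-14)*(-9) + (-13)*(6) = 202
  (PQ)[0][1] = (-11)*(6) + (-14)*(-14) + (-13)*(-4) = 182
  (PQ)[0][2] = (-11)*(-7) + (-14)*(14) + (-13)*(-10) = 11
  (PQ)[1][0] = (-4)*(-14) + (8)*(-9) + (9)*(6) = 38
  (PQ)[1][1] = (-4)*(6) + (8)*(-14) + (9)*(-4) = -172
  (PQ)[1][2] = (-4)*(-7) + (8)*(14) + (9)*(-10) = 50
  (PQ)[2][0] = (0)*(-14) + (-13)*(-9) + (2)*(6) = 129
  (PQ)[2][1] = (0)*(6) + (-13)*(-14) + (2)*(-4) = 174
  (PQ)[2][2] = (0)*(-7) + (-13)*(14) + (2)*(-10) = -202
PQ =
[      202       182        11 ]
[       38      -172        50 ]
[      129       174      -202 ]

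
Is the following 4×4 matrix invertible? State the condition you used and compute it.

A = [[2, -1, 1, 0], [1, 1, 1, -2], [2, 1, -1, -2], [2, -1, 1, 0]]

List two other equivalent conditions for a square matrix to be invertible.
No, not invertible; det(A) = 0 (two rows are equal, so the rows are linearly dependent). Equivalent conditions (failing for this A): rank(A) < 4; Ax = 0 has non-trivial solutions; 0 is an eigenvalue; the columns are linearly dependent.

To check invertibility, compute det(A).
In this matrix, row 0 and the last row are identical, so one row is a scalar multiple of another and the rows are linearly dependent.
A matrix with linearly dependent rows has det = 0 and is not invertible.
Equivalent failed conditions:
- rank(A) < 4.
- Ax = 0 has non-trivial solutions.
- 0 is an eigenvalue.
- The columns are linearly dependent.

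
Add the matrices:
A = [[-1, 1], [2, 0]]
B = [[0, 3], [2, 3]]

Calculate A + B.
[[-1, 4], [4, 3]]

Add corresponding elements:
(-1)+(0)=-1
(1)+(3)=4
(2)+(2)=4
(0)+(3)=3
A + B = [[-1, 4], [4, 3]]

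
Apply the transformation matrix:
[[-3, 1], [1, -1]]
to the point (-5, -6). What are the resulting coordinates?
(9, 1)

Matrix multiplication:
[[-3, 1], [1, -1]] × [-5, -6]ᵀ
= [-3×-5 + 1×-6, 1×-5 + -1×-6]ᵀ
= [9.0000, 1.0000]ᵀ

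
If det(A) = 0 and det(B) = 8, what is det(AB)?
0

Use the multiplicative property of determinants: det(AB) = det(A)*det(B).
det(AB) = (0)*(8) = 0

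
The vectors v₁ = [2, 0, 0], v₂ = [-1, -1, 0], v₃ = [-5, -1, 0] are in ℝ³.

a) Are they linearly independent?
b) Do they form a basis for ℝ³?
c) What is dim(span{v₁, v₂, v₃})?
Not independent, not a basis, dim(span) = 2

Check whether v₃ can be written as a linear combination of v₁ and v₂.
v₃ = (-2)·v₁ + (1)·v₂ = [-5, -1, 0], so the three vectors are linearly dependent.
Thus they do not form a basis for ℝ³, and dim(span{v₁, v₂, v₃}) = 2 (spanned by v₁ and v₂).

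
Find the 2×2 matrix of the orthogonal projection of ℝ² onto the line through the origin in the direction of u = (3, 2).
[[9/13, 6/13], [6/13, 4/13]]

The orthogonal projection onto the line spanned by a nonzero vector u = (a, b) has matrix P = (u uᵀ) / (uᵀ u) = (1/(a² + b²)) · [[a², ab], [ab, b²]].
Here u = (3, 2), so a² + b² = 9 + 4 = 13.
P = (1/13) · [[9, 6], [6, 4]] = [[9/13, 6/13], [6/13, 4/13]].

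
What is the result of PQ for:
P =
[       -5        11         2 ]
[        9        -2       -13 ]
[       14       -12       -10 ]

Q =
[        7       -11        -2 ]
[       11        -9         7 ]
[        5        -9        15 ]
PQ =
[       96       -62       117 ]
[      -24        36      -227 ]
[      -84        44      -262 ]

Matrix multiplication: (PQ)[i][j] = sum over k of P[i][k] * Q[k][j].
  (PQ)[0][0] = (-5)*(7) + (11)*(11) + (2)*(5) = 96
  (PQ)[0][1] = (-5)*(-11) + (11)*(-9) + (2)*(-9) = -62
  (PQ)[0][2] = (-5)*(-2) + (11)*(7) + (2)*(15) = 117
  (PQ)[1][0] = (9)*(7) + (-2)*(11) + (-13)*(5) = -24
  (PQ)[1][1] = (9)*(-11) + (-2)*(-9) + (-13)*(-9) = 36
  (PQ)[1][2] = (9)*(-2) + (-2)*(7) + (-13)*(15) = -227
  (PQ)[2][0] = (14)*(7) + (-12)*(11) + (-10)*(5) = -84
  (PQ)[2][1] = (14)*(-11) + (-12)*(-9) + (-10)*(-9) = 44
  (PQ)[2][2] = (14)*(-2) + (-12)*(7) + (-10)*(15) = -262
PQ =
[       96       -62       117 ]
[      -24        36      -227 ]
[      -84        44      -262 ]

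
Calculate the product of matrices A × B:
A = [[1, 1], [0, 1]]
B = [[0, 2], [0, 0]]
[[0, 2], [0, 0]]

Matrix multiplication:
C[0][0] = 1×0 + 1×0 = 0
C[0][1] = 1×2 + 1×0 = 2
C[1][0] = 0×0 + 1×0 = 0
C[1][1] = 0×2 + 1×0 = 0
Result: [[0, 2], [0, 0]]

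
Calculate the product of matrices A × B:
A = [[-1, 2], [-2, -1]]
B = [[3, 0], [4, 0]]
[[5, 0], [-10, 0]]

Matrix multiplication:
C[0][0] = -1×3 + 2×4 = 5
C[0][1] = -1×0 + 2×0 = 0
C[1][0] = -2×3 + -1×4 = -10
C[1][1] = -2×0 + -1×0 = 0
Result: [[5, 0], [-10, 0]]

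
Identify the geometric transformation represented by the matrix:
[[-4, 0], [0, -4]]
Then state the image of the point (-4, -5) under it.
uniform scaling by factor -4; image of (-4, -5) is (16, 20)

This is a diagonal matrix with equal entries -4, so it scales both axes by the same factor -4.
The matrix [[-4, 0], [0, -4]] represents: uniform scaling by factor -4.
Applying it to (-4, -5): [-4·-4 + 0·-5, 0·-4 + -4·-5] = (16, 20).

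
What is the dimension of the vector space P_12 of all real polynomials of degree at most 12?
Dimension = 13

A polynomial of degree at most 12 can be written as a₀ + a₁x + a₂x² + … + a_12x^12, with 13 free coefficients a₀, …, a_12.
The set {1, x, x², …, x^12} is a basis: it spans P_12 (every such polynomial is a linear combination of these) and is linearly independent (a polynomial is zero iff all its coefficients are zero).
Therefore dim(P_12) = 12 + 1 = 13.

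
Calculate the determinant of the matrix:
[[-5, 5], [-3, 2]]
5

For a 2×2 matrix [[a, b], [c, d]], det = ad - bc
det = (-5)(2) - (5)(-3) = -10 - -15 = 5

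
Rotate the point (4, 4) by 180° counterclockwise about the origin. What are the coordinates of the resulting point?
(-4, -4)

Rotation matrix R(θ) = [[cos θ, -sin θ], [sin θ, cos θ]]; for θ = 180°:
R = [[-1, 0], [0, -1]]
Result: R × [4, 4]ᵀ = [-1·4 + (0)·4, 0·4 + (-1)·4]ᵀ = (-4, -4)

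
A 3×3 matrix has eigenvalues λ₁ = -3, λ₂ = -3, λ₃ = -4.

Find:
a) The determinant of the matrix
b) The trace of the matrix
det = -36, trace = -10

Two standard eigenvalue identities:
- det(A) equals the product of the eigenvalues (counted with multiplicity).
- trace(A) equals the sum of the eigenvalues.
det(A) = (-3)*(-3)*(-4) = -36.
trace(A) = -3 - 3 - 4 = -10.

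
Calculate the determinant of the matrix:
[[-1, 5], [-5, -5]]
30

For a 2×2 matrix [[a, b], [c, d]], det = ad - bc
det = (-1)(-5) - (5)(-5) = 5 - -25 = 30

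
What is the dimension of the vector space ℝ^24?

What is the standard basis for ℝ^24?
Dimension = 24; standard basis = {e_1, e_2, e_3, …, e_24}

ℝ^24 is the space of 24-tuples of real numbers; its dimension is 24.
The standard basis consists of 24 vectors: e_1, e_2, e_3, …, e_24, where e_i is the vector with 1 in position i and 0 elsewhere.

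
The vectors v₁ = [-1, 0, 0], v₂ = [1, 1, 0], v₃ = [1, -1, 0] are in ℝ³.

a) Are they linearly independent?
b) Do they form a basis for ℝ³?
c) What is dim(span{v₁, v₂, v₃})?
Not independent, not a basis, dim(span) = 2

Check whether v₃ can be written as a linear combination of v₁ and v₂.
v₃ = (-2)·v₁ + (-1)·v₂ = [1, -1, 0], so the three vectors are linearly dependent.
Thus they do not form a basis for ℝ³, and dim(span{v₁, v₂, v₃}) = 2 (spanned by v₁ and v₂).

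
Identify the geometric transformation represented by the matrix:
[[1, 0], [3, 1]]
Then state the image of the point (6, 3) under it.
vertical shear with factor 3; image of (6, 3) is (6, 21)

The matrix [[1, 0], [k, 1]] sends (x, y) to (x, 3x + y), leaving the x-coordinate fixed: a vertical shear.
The matrix [[1, 0], [3, 1]] represents: vertical shear with factor 3.
Applying it to (6, 3): [1·6 + 0·3, 3·6 + 1·3] = (6, 21).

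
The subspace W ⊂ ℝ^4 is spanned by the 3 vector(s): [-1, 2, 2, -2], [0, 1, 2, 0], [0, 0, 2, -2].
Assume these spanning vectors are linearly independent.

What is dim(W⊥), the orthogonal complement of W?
dim(W⊥) = 1

For any subspace W of ℝ^n, dim(W) + dim(W⊥) = n (the whole-space dimension).
Here the given 3 vectors are linearly independent, so dim(W) = 3.
Thus dim(W⊥) = n - dim(W) = 4 - 3 = 1.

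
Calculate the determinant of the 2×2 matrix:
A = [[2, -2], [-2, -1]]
-6

For A = [[a, b], [c, d]], det(A) = a*d - b*c.
det(A) = (2)*(-1) - (-2)*(-2) = -2 - 4 = -6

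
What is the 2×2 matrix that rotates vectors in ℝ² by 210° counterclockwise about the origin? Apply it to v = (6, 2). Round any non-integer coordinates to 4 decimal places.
R = [[-√3/2, 1/2], [-1/2, -√3/2]]; R·v = (-4.1962, -4.7321)

A counterclockwise rotation by angle θ in ℝ² has matrix R(θ) = [[cos θ, -sin θ], [sin θ, cos θ]].
For θ = 210°: cos θ = -√3/2, sin θ = -1/2.
R(210°) = [[-√3/2, 1/2], [-1/2, -√3/2]].
R·v = [-√3/2·6 + (1/2)·2, -1/2·6 + -√3/2·2] = (-4.1962, -4.7321).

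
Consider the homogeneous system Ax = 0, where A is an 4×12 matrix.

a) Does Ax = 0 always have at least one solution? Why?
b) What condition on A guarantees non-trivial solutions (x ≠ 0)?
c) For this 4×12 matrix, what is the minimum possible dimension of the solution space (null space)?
a) Yes, x = 0 is always a solution. b) When A has linearly dependent columns (rank < n). c) Minimum nullity = 8.

a) x = 0 satisfies A·0 = 0, so the zero vector is always a solution.
b) Non-trivial solutions exist iff the columns of A are linearly dependent, equivalently rank(A) < n (the number of columns).
c) By rank-nullity, rank(A) + nullity(A) = n = 12. Since A has only 4 rows, rank(A) ≤ 4, so nullity(A) ≥ 12 - 4 = 8.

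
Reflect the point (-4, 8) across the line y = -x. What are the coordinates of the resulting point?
(-8, 4)

Reflection across line y = -x: (-4, 8) → (-8, 4)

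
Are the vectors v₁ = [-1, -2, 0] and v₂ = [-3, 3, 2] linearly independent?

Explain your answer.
Yes, linearly independent

Two vectors are linearly dependent iff one is a scalar multiple of the other.
No single scalar k satisfies v₂ = k·v₁ (the ratios of corresponding entries disagree), so v₁ and v₂ are linearly independent.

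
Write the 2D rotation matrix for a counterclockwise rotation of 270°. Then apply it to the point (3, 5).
R = [[0, 1], [-1, 0]]; R·(3, 5) = (5, -3)

Rotation matrix formula: R(θ) = [[cos θ, -sin θ], [sin θ, cos θ]]
For θ = 270°:
cos(270°) = 0
sin(270°) = -1
R = [[0, 1], [-1, 0]]
Apply to (3, 5): [0·3 + (1)·5, -1·3 + 0·5] = (5, -3)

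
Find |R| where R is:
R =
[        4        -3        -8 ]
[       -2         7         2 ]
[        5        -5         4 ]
det(R) = 298

Expand along row 0 (cofactor expansion): det(R) = a*(e*i - f*h) - b*(d*i - f*g) + c*(d*h - e*g), where the 3×3 is [[a, b, c], [d, e, f], [g, h, i]].
Minor M_00 = (7)*(4) - (2)*(-5) = 28 + 10 = 38.
Minor M_01 = (-2)*(4) - (2)*(5) = -8 - 10 = -18.
Minor M_02 = (-2)*(-5) - (7)*(5) = 10 - 35 = -25.
det(R) = (4)*(38) - (-3)*(-18) + (-8)*(-25) = 152 - 54 + 200 = 298.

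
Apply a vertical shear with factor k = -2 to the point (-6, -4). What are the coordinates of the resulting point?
(-6, 8)

Shear matrix for vertical shear with factor k = -2:
[[1, 0], [-2, 1]]
Result: (-6, -4) → (-6, 8)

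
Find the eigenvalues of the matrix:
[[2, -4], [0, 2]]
λ = 2 and λ = 2

Characteristic equation: det(A - λI) = 0
λ² - (trace)λ + (det) = 0
λ² - (4)λ + (4) = 0
λ² - 4λ + 4 = 0
Solving: λ = 2, 2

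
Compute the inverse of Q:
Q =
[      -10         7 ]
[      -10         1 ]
det(Q) = 60
Q⁻¹ =
[     1/60     -7/60 ]
[      1/6      -1/6 ]

For a 2×2 matrix Q = [[a, b], [c, d]] with det(Q) ≠ 0, Q⁻¹ = (1/det(Q)) * [[d, -b], [-c, a]].
det(Q) = (-10)*(1) - (7)*(-10) = -10 + 70 = 60.
Q⁻¹ = (1/60) * [[1, -7], [10, -10]].
Dividing each entry by 60 and reducing:
Q⁻¹ =
[     1/60     -7/60 ]
[      1/6      -1/6 ]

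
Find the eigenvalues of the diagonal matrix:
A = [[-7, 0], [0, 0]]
λ₁ = -7, λ₂ = 0

The characteristic polynomial of A is det(A - λI) = (-7 - λ)(0 - λ) = 0.
The roots are λ = -7 and λ = 0, so the eigenvalues are the diagonal entries.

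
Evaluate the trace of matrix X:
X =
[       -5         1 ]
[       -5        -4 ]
tr(X) = -5 - 4 = -9

The trace of a square matrix is the sum of its diagonal entries.
Diagonal entries of X: X[0][0] = -5, X[1][1] = -4.
tr(X) = -5 - 4 = -9.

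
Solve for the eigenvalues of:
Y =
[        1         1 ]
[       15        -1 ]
λ = -4, 4

Solve det(Y - λI) = 0. For a 2×2 matrix the characteristic equation is λ² - (trace)λ + det = 0.
trace(Y) = a + d = 1 - 1 = 0.
det(Y) = a*d - b*c = (1)*(-1) - (1)*(15) = -1 - 15 = -16.
Characteristic equation: λ² - (0)λ + (-16) = 0.
Discriminant = (0)² - 4*(-16) = 0 + 64 = 64.
λ = (0 ± √64) / 2 = (0 ± 8) / 2 = -4, 4.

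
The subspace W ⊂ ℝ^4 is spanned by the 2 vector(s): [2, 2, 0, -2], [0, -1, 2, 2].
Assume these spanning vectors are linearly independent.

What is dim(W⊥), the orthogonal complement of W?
dim(W⊥) = 2

For any subspace W of ℝ^n, dim(W) + dim(W⊥) = n (the whole-space dimension).
Here the given 2 vectors are linearly independent, so dim(W) = 2.
Thus dim(W⊥) = n - dim(W) = 4 - 2 = 2.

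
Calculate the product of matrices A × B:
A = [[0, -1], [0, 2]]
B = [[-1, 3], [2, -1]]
[[-2, 1], [4, -2]]

Matrix multiplication:
C[0][0] = 0×-1 + -1×2 = -2
C[0][1] = 0×3 + -1×-1 = 1
C[1][0] = 0×-1 + 2×2 = 4
C[1][1] = 0×3 + 2×-1 = -2
Result: [[-2, 1], [4, -2]]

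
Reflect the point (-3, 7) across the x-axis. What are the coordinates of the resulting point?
(-3, -7)

Reflection across x-axis: (-3, 7) → (-3, -7)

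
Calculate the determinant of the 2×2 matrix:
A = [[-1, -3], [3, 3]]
6

For A = [[a, b], [c, d]], det(A) = a*d - b*c.
det(A) = (-1)*(3) - (-3)*(3) = -3 - -9 = 6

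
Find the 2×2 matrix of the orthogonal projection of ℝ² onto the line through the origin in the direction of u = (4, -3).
[[16/25, -12/25], [-12/25, 9/25]]

The orthogonal projection onto the line spanned by a nonzero vector u = (a, b) has matrix P = (u uᵀ) / (uᵀ u) = (1/(a² + b²)) · [[a², ab], [ab, b²]].
Here u = (4, -3), so a² + b² = 16 + 9 = 25.
P = (1/25) · [[16, -12], [-12, 9]] = [[16/25, -12/25], [-12/25, 9/25]].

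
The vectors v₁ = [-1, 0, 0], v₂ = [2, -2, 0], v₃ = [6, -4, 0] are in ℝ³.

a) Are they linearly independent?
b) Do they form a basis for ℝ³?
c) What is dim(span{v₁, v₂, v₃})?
Not independent, not a basis, dim(span) = 2

Check whether v₃ can be written as a linear combination of v₁ and v₂.
v₃ = (-2)·v₁ + (2)·v₂ = [6, -4, 0], so the three vectors are linearly dependent.
Thus they do not form a basis for ℝ³, and dim(span{v₁, v₂, v₃}) = 2 (spanned by v₁ and v₂).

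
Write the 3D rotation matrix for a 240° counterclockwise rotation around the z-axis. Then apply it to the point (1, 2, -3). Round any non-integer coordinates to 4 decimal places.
R = [[-1/2, √3/2, 0], [-√3/2, -1/2, 0], [0, 0, 1]]; R·(1, 2, -3) = (1.2321, -1.8660, -3.0000)

Rotation matrix for 240° around z-axis:
cos(240°) = -1/2, sin(240°) = -√3/2
R = [[-1/2, √3/2, 0], [-√3/2, -1/2, 0], [0, 0, 1]]
Apply to (1, 2, -3): R·[1, 2, -3]ᵀ = (1.2321, -1.8660, -3.0000)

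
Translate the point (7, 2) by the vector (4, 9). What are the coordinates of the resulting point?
(11, 11)

Translation by (4, 9):
x' = 7 + 4 = 11
y' = 2 + 9 = 11
Homogeneous matrix: [[1, 0, 4], [0, 1, 9], [0, 0, 1]]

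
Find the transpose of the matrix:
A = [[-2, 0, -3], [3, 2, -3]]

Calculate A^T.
[[-2, 3], [0, 2], [-3, -3]]

The transpose sends entry (i,j) to (j,i); rows become columns.
Row 0 of A: [-2, 0, -3] -> column 0 of A^T.
Row 1 of A: [3, 2, -3] -> column 1 of A^T.
A^T = [[-2, 3], [0, 2], [-3, -3]]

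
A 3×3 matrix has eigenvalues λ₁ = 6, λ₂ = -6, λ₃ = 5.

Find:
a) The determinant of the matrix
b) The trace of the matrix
det = -180, trace = 5

Two standard eigenvalue identities:
- det(A) equals the product of the eigenvalues (counted with multiplicity).
- trace(A) equals the sum of the eigenvalues.
det(A) = (6)*(-6)*(5) = -180.
trace(A) = 6 - 6 + 5 = 5.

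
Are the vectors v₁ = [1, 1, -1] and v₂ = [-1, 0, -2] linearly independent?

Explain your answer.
Yes, linearly independent

Two vectors are linearly dependent iff one is a scalar multiple of the other.
No single scalar k satisfies v₂ = k·v₁ (the ratios of corresponding entries disagree), so v₁ and v₂ are linearly independent.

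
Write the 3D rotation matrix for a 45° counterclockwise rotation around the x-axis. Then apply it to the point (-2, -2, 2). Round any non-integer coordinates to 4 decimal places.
R = [[1, 0, 0], [0, √2/2, -√2/2], [0, √2/2, √2/2]]; R·(-2, -2, 2) = (-2.0000, -2.8284, 0.0000)

Rotation matrix for 45° around x-axis:
cos(45°) = √2/2, sin(45°) = √2/2
R = [[1, 0, 0], [0, √2/2, -√2/2], [0, √2/2, √2/2]]
Apply to (-2, -2, 2): R·[-2, -2, 2]ᵀ = (-2.0000, -2.8284, 0.0000)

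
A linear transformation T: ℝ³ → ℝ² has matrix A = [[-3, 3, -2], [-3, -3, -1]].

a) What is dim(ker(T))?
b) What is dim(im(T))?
dim(ker) = 1, dim(im) = 2

The two rows are not scalar multiples of one another (no single k satisfies row 2 = k × row 1), so they are linearly independent.
Thus rank(A) = 2.
dim(im(T)) = rank(A) = 2.
By the rank-nullity theorem applied to T: ℝ³ → ℝ², rank(A) + nullity(A) = 3 (the domain dimension), so dim(ker(T)) = 3 - 2 = 1.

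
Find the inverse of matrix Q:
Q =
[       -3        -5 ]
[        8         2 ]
det(Q) = 34
Q⁻¹ =
[     1/17      5/34 ]
[    -4/17     -3/34 ]

For a 2×2 matrix Q = [[a, b], [c, d]] with det(Q) ≠ 0, Q⁻¹ = (1/det(Q)) * [[d, -b], [-c, a]].
det(Q) = (-3)*(2) - (-5)*(8) = -6 + 40 = 34.
Q⁻¹ = (1/34) * [[2, 5], [-8, -3]].
Dividing each entry by 34 and reducing:
Q⁻¹ =
[     1/17      5/34 ]
[    -4/17     -3/34 ]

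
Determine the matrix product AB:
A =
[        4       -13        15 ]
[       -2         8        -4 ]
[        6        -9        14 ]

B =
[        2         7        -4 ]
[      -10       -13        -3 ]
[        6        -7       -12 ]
AB =
[      228        92      -157 ]
[     -108       -90        32 ]
[      186        61      -165 ]

Matrix multiplication: (AB)[i][j] = sum over k of A[i][k] * B[k][j].
  (AB)[0][0] = (4)*(2) + (-13)*(-10) + (15)*(6) = 228
  (AB)[0][1] = (4)*(7) + (-13)*(-13) + (15)*(-7) = 92
  (AB)[0][2] = (4)*(-4) + (-13)*(-3) + (15)*(-12) = -157
  (AB)[1][0] = (-2)*(2) + (8)*(-10) + (-4)*(6) = -108
  (AB)[1][1] = (-2)*(7) + (8)*(-13) + (-4)*(-7) = -90
  (AB)[1][2] = (-2)*(-4) + (8)*(-3) + (-4)*(-12) = 32
  (AB)[2][0] = (6)*(2) + (-9)*(-10) + (14)*(6) = 186
  (AB)[2][1] = (6)*(7) + (-9)*(-13) + (14)*(-7) = 61
  (AB)[2][2] = (6)*(-4) + (-9)*(-3) + (14)*(-12) = -165
AB =
[      228        92      -157 ]
[     -108       -90        32 ]
[      186        61      -165 ]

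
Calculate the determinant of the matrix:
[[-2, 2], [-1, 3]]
-4

For a 2×2 matrix [[a, b], [c, d]], det = ad - bc
det = (-2)(3) - (2)(-1) = -6 - -2 = -4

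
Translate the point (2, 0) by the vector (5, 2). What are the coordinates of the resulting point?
(7, 2)

Translation by (5, 2):
x' = 2 + 5 = 7
y' = 0 + 2 = 2
Homogeneous matrix: [[1, 0, 5], [0, 1, 2], [0, 0, 1]]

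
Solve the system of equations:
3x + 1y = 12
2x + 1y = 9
x = 3, y = 3

Use elimination (row reduction):
Equation 1: 3x + 1y = 12.
Equation 2: 2x + 1y = 9.
Multiply Eq1 by 2 and Eq2 by 3: 6x + 2y = 24;  6x + 3y = 27.
Subtract: (1)y = 3, so y = 3.
Back-substitute into Eq1: 3x + 1*(3) = 12, so x = 3.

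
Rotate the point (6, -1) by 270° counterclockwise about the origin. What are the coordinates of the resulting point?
(-1, -6)

Rotation matrix R(θ) = [[cos θ, -sin θ], [sin θ, cos θ]]; for θ = 270°:
R = [[0, 1], [-1, 0]]
Result: R × [6, -1]ᵀ = [0·6 + (1)·-1, -1·6 + (0)·-1]ᵀ = (-1, -6)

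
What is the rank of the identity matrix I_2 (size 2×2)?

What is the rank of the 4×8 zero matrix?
rank(I_2) = 2, rank(0) = 0

The identity I_2 has 2 columns that are the standard basis vectors e_1, …, e_2. These are linearly independent, so all 2 columns are pivots and rank(I_2) = 2.
The 4×8 zero matrix has every entry zero, so every row is the zero row and there are no pivots; rank(0) = 0.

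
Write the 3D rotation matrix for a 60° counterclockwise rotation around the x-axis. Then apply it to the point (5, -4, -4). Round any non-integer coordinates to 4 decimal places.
R = [[1, 0, 0], [0, 1/2, -√3/2], [0, √3/2, 1/2]]; R·(5, -4, -4) = (5.0000, 1.4641, -5.4641)

Rotation matrix for 60° around x-axis:
cos(60°) = 1/2, sin(60°) = √3/2
R = [[1, 0, 0], [0, 1/2, -√3/2], [0, √3/2, 1/2]]
Apply to (5, -4, -4): R·[5, -4, -4]ᵀ = (5.0000, 1.4641, -5.4641)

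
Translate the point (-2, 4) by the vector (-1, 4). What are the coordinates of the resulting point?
(-3, 8)

Translation by (-1, 4):
x' = -2 + -1 = -3
y' = 4 + 4 = 8
Homogeneous matrix: [[1, 0, -1], [0, 1, 4], [0, 0, 1]]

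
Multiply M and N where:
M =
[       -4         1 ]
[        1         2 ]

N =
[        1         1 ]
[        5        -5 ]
MN =
[        1        -9 ]
[       11        -9 ]

Matrix multiplication: (MN)[i][j] = sum over k of M[i][k] * N[k][j].
  (MN)[0][0] = (-4)*(1) + (1)*(5) = 1
  (MN)[0][1] = (-4)*(1) + (1)*(-5) = -9
  (MN)[1][0] = (1)*(1) + (2)*(5) = 11
  (MN)[1][1] = (1)*(1) + (2)*(-5) = -9
MN =
[        1        -9 ]
[       11        -9 ]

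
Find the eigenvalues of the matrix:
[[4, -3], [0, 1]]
λ = 1 and λ = 4

Characteristic equation: det(A - λI) = 0
λ² - (trace)λ + (det) = 0
λ² - (5)λ + (4) = 0
λ² - 5λ + 4 = 0
Solving: λ = 1, 4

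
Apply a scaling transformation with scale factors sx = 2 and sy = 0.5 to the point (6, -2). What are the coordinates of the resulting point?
(12, -1.0)

Scaling matrix:
[[2, 0], [0, 0.50]]
Result: (6 × 2, -2 × 0.5) = (12, -1.0)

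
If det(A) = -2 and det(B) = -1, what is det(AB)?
2

Use the multiplicative property of determinants: det(AB) = det(A)*det(B).
det(AB) = (-2)*(-1) = 2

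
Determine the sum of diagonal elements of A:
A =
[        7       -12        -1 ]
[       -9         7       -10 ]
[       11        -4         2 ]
tr(A) = 7 + 7 + 2 = 16

The trace of a square matrix is the sum of its diagonal entries.
Diagonal entries of A: A[0][0] = 7, A[1][1] = 7, A[2][2] = 2.
tr(A) = 7 + 7 + 2 = 16.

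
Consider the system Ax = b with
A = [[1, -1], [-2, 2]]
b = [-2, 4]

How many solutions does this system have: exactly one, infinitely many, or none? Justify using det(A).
Infinitely many solutions

det(A) = (1)*(2) - (-1)*(-2) = 0, so A is singular (column 2 is -1 times column 1).
b = [-2, 4] = -2 * column 1 of A, so b lies in the column space of A.
A singular matrix whose right-hand side is in its column space gives a 1-parameter family of solutions — infinitely many.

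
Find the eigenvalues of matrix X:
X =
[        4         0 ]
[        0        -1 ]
λ = -1, 4

Solve det(X - λI) = 0. For a 2×2 matrix the characteristic equation is λ² - (trace)λ + det = 0.
trace(X) = a + d = 4 - 1 = 3.
det(X) = a*d - b*c = (4)*(-1) - (0)*(0) = -4 - 0 = -4.
Characteristic equation: λ² - (3)λ + (-4) = 0.
Discriminant = (3)² - 4*(-4) = 9 + 16 = 25.
λ = (3 ± √25) / 2 = (3 ± 5) / 2 = -1, 4.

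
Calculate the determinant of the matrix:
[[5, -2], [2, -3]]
-11

For a 2×2 matrix [[a, b], [c, d]], det = ad - bc
det = (5)(-3) - (-2)(2) = -15 - -4 = -11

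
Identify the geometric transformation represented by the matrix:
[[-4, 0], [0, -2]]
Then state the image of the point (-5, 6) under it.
non-uniform scaling by (-4, -2); image of (-5, 6) is (20, -12)

This is diagonal with distinct entries, so it scales the x-axis by -4 and the y-axis by -2.
The matrix [[-4, 0], [0, -2]] represents: non-uniform scaling by (-4, -2).
Applying it to (-5, 6): [-4·-5 + 0·6, 0·-5 + -2·6] = (20, -12).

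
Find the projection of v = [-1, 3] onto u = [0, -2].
[0, 3]

The projection of v onto u is proj_u(v) = ((v·u) / (u·u)) · u.
v·u = (-1)*(0) + (3)*(-2) = -6.
u·u = (0)*(0) + (-2)*(-2) = 4.
coefficient = -6 / 4 = -3/2.
proj_u(v) = -3/2 · [0, -2] = [0, 3].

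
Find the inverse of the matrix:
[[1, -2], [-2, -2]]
[[1/3, -1/3], [-1/3, -1/6]]

For [[a,b],[c,d]], inverse = (1/det)·[[d,-b],[-c,a]]
det = 1·-2 - -2·-2 = -6
Inverse = (1/-6)·[[-2, 2], [2, 1]]
        = [[1/3, -1/3], [-1/3, -1/6]]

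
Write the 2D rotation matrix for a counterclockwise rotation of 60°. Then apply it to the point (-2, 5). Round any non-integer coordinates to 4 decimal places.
R = [[1/2, -√3/2], [√3/2, 1/2]]; R·(-2, 5) = (-5.3301, 0.7679)

Rotation matrix formula: R(θ) = [[cos θ, -sin θ], [sin θ, cos θ]]
For θ = 60°:
cos(60°) = 1/2
sin(60°) = √3/2
R = [[1/2, -√3/2], [√3/2, 1/2]]
Apply to (-2, 5): [1/2·-2 + (-√3/2)·5, √3/2·-2 + 1/2·5] = (-5.3301, 0.7679)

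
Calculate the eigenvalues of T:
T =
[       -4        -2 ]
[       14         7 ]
λ = 0, 3

Solve det(T - λI) = 0. For a 2×2 matrix the characteristic equation is λ² - (trace)λ + det = 0.
trace(T) = a + d = -4 + 7 = 3.
det(T) = a*d - b*c = (-4)*(7) - (-2)*(14) = -28 + 28 = 0.
Characteristic equation: λ² - (3)λ + (0) = 0.
Discriminant = (3)² - 4*(0) = 9 - 0 = 9.
λ = (3 ± √9) / 2 = (3 ± 3) / 2 = 0, 3.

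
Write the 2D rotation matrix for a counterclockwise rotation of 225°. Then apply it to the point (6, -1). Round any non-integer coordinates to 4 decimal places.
R = [[-√2/2, √2/2], [-√2/2, -√2/2]]; R·(6, -1) = (-4.9497, -3.5355)

Rotation matrix formula: R(θ) = [[cos θ, -sin θ], [sin θ, cos θ]]
For θ = 225°:
cos(225°) = -√2/2
sin(225°) = -√2/2
R = [[-√2/2, √2/2], [-√2/2, -√2/2]]
Apply to (6, -1): [-√2/2·6 + (√2/2)·-1, -√2/2·6 + -√2/2·-1] = (-4.9497, -3.5355)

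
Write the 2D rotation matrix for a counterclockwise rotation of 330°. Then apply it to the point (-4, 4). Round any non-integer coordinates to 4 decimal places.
R = [[√3/2, 1/2], [-1/2, √3/2]]; R·(-4, 4) = (-1.4641, 5.4641)

Rotation matrix formula: R(θ) = [[cos θ, -sin θ], [sin θ, cos θ]]
For θ = 330°:
cos(330°) = √3/2
sin(330°) = -1/2
R = [[√3/2, 1/2], [-1/2, √3/2]]
Apply to (-4, 4): [√3/2·-4 + (1/2)·4, -1/2·-4 + √3/2·4] = (-1.4641, 5.4641)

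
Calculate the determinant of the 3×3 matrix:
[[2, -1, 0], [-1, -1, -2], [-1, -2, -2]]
-4

Expansion along first row:
det = 2·det([[-1,-2],[-2,-2]]) - -1·det([[-1,-2],[-1,-2]]) + 0·det([[-1,-1],[-1,-2]])
    = 2·(-1·-2 - -2·-2) - -1·(-1·-2 - -2·-1) + 0·(-1·-2 - -1·-1)
    = 2·-2 - -1·0 + 0·1
    = -4 + 0 + 0 = -4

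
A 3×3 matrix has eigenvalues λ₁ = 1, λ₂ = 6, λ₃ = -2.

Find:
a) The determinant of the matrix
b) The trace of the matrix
det = -12, trace = 5

Two standard eigenvalue identities:
- det(A) equals the product of the eigenvalues (counted with multiplicity).
- trace(A) equals the sum of the eigenvalues.
det(A) = (1)*(6)*(-2) = -12.
trace(A) = 1 + 6 - 2 = 5.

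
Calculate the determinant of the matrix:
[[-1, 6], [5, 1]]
-31

For a 2×2 matrix [[a, b], [c, d]], det = ad - bc
det = (-1)(1) - (6)(5) = -1 - 30 = -31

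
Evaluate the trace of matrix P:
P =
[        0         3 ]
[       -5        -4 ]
tr(P) = 0 - 4 = -4

The trace of a square matrix is the sum of its diagonal entries.
Diagonal entries of P: P[0][0] = 0, P[1][1] = -4.
tr(P) = 0 - 4 = -4.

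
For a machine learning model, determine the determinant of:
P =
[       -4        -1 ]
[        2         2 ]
det(P) = -6

For a 2×2 matrix [[a, b], [c, d]], det = a*d - b*c.
det(P) = (-4)*(2) - (-1)*(2) = -8 + 2 = -6.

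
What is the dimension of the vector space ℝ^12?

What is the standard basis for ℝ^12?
Dimension = 12; standard basis = {e_1, e_2, e_3, …, e_12}

ℝ^12 is the space of 12-tuples of real numbers; its dimension is 12.
The standard basis consists of 12 vectors: e_1, e_2, e_3, …, e_12, where e_i is the vector with 1 in position i and 0 elsewhere.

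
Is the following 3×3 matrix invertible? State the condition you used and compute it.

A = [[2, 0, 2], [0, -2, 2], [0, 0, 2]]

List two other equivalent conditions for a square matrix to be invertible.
Yes, invertible; det(A) = -8 ≠ 0. Equivalent conditions: rank(A) = 3; Ax = 0 has only the trivial solution; 0 is not an eigenvalue; the columns of A are linearly independent.

To check invertibility, compute det(A).
The given matrix is triangular, so det(A) equals the product of its diagonal entries = -8 ≠ 0.
Since det(A) ≠ 0, A is invertible.
Equivalent conditions for a square matrix A to be invertible:
- rank(A) = 3 (full rank).
- The homogeneous system Ax = 0 has only the trivial solution x = 0.
- 0 is not an eigenvalue of A.
- The columns (equivalently rows) of A are linearly independent.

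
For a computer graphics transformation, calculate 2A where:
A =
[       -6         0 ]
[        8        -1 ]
2A =
[      -12         0 ]
[       16        -2 ]

Scalar multiplication is elementwise: (2A)[i][j] = 2 * A[i][j].
  (2A)[0][0] = 2 * (-6) = -12
  (2A)[0][1] = 2 * (0) = 0
  (2A)[1][0] = 2 * (8) = 16
  (2A)[1][1] = 2 * (-1) = -2
2A =
[      -12         0 ]
[       16        -2 ]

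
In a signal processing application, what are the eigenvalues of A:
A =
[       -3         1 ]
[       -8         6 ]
λ = -2, 5

Solve det(A - λI) = 0. For a 2×2 matrix the characteristic equation is λ² - (trace)λ + det = 0.
trace(A) = a + d = -3 + 6 = 3.
det(A) = a*d - b*c = (-3)*(6) - (1)*(-8) = -18 + 8 = -10.
Characteristic equation: λ² - (3)λ + (-10) = 0.
Discriminant = (3)² - 4*(-10) = 9 + 40 = 49.
λ = (3 ± √49) / 2 = (3 ± 7) / 2 = -2, 5.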